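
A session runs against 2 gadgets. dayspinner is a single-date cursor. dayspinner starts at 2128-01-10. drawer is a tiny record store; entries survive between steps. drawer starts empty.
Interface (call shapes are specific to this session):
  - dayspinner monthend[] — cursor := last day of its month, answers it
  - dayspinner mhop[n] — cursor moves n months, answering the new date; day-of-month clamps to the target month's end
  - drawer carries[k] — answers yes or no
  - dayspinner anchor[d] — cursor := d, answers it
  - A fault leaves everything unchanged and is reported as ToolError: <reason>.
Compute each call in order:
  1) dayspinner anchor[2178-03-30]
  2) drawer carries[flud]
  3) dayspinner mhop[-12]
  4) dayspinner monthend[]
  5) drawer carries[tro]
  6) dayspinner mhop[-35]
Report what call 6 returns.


CALL dayspinner anchor[2178-03-30]
RET  2178-03-30
CALL drawer carries[flud]
RET  no
CALL dayspinner mhop[-12]
RET  2177-03-30
CALL dayspinner monthend[]
RET  2177-03-31
CALL drawer carries[tro]
RET  no
CALL dayspinner mhop[-35]
RET  2174-04-30

Answer: 2174-04-30


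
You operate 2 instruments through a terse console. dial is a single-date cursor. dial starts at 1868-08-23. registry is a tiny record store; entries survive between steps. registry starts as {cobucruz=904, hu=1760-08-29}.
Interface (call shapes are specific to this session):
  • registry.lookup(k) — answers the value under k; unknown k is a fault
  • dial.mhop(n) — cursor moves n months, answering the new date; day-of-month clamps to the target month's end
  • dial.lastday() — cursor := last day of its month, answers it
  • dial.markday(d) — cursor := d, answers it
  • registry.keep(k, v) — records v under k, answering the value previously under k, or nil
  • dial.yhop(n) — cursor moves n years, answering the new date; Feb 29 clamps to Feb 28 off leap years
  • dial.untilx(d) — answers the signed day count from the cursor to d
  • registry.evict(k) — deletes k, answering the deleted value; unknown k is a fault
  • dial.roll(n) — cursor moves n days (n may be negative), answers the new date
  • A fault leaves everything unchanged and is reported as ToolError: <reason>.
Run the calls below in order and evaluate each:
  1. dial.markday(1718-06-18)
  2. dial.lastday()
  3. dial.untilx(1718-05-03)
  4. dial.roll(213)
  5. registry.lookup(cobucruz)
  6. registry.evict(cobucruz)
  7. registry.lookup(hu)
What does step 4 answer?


Do: dial.markday[d='1718-06-18']
See: 1718-06-18
Do: dial.lastday[]
See: 1718-06-30
Do: dial.untilx[d='1718-05-03']
See: -58
Do: dial.roll[n='213']
See: 1719-01-29
Do: registry.lookup[k='cobucruz']
See: 904
Do: registry.evict[k='cobucruz']
See: 904
Do: registry.lookup[k='hu']
See: 1760-08-29

Answer: 1719-01-29


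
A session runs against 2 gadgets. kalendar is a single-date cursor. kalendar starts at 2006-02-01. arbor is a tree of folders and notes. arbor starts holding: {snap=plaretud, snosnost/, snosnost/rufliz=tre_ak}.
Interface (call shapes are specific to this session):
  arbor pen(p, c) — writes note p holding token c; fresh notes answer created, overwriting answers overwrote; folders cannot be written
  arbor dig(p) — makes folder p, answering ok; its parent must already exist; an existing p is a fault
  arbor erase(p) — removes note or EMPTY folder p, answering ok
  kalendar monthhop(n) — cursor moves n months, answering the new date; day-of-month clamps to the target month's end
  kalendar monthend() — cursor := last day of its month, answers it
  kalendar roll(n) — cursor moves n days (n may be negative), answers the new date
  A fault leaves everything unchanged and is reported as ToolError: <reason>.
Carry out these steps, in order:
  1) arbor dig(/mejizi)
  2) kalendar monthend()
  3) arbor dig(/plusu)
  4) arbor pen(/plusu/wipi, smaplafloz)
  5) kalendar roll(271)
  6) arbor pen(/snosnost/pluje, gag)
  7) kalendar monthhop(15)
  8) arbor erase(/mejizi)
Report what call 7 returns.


~$ arbor dig p: /mejizi
= ok
~$ kalendar monthend
= 2006-02-28
~$ arbor dig p: /plusu
= ok
~$ arbor pen p: /plusu/wipi c: smaplafloz
= created
~$ kalendar roll n: 271
= 2006-11-26
~$ arbor pen p: /snosnost/pluje c: gag
= created
~$ kalendar monthhop n: 15
= 2008-02-26
~$ arbor erase p: /mejizi
= ok

Answer: 2008-02-26


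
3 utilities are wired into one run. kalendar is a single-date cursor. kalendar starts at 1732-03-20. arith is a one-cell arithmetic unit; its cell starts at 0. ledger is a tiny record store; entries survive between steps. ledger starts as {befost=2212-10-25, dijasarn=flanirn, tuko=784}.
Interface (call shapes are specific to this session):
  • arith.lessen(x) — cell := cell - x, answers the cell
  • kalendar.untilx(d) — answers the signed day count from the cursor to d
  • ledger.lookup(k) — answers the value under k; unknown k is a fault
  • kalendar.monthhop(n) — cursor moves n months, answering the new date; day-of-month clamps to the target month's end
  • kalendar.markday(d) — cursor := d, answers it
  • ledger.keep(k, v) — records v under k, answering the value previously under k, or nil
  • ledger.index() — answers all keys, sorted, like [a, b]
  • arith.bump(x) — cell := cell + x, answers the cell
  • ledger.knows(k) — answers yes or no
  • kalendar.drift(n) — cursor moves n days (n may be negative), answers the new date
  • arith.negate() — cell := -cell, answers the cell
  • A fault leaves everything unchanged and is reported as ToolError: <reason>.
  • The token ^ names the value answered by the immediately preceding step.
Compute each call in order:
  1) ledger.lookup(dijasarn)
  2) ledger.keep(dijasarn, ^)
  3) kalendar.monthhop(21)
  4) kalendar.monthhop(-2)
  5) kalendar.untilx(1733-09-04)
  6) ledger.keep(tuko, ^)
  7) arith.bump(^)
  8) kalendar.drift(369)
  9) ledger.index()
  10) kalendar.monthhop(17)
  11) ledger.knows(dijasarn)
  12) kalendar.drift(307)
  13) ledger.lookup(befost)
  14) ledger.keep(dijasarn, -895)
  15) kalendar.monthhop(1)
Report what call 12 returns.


Answer: 1737-01-25

Derivation:
→ lookup(k='dijasarn')
← flanirn
→ keep(k='dijasarn', v='^')
← flanirn
→ monthhop(n='21')
← 1733-12-20
→ monthhop(n='-2')
← 1733-10-20
→ untilx(d='1733-09-04')
← -46
→ keep(k='tuko', v='^')
← 784
→ bump(x='^')
← 784
→ drift(n='369')
← 1734-10-24
→ index()
← [befost, dijasarn, tuko]
→ monthhop(n='17')
← 1736-03-24
→ knows(k='dijasarn')
← yes
→ drift(n='307')
← 1737-01-25
→ lookup(k='befost')
← 2212-10-25
→ keep(k='dijasarn', v='-895')
← flanirn
→ monthhop(n='1')
← 1737-02-25


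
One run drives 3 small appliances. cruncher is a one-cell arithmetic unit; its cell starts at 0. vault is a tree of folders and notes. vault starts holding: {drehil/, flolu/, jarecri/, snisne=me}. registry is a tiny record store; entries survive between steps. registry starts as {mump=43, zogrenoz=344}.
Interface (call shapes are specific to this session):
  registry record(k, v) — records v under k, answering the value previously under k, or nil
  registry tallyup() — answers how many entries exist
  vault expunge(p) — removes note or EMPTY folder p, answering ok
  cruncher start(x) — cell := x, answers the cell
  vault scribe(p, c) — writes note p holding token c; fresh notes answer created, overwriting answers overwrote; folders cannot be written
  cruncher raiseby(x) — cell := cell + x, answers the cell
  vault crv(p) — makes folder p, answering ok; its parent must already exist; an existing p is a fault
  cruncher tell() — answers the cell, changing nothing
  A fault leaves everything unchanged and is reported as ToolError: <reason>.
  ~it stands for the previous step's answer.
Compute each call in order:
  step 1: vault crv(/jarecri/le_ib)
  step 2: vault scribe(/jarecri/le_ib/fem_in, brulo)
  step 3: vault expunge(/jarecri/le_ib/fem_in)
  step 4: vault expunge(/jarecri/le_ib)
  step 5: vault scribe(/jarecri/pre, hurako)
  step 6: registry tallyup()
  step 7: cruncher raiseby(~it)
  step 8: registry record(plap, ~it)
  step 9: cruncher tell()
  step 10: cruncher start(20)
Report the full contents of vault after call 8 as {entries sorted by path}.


CALL vault crv[p: /jarecri/le_ib]
RET  ok
CALL vault scribe[p: /jarecri/le_ib/fem_in; c: brulo]
RET  created
CALL vault expunge[p: /jarecri/le_ib/fem_in]
RET  ok
CALL vault expunge[p: /jarecri/le_ib]
RET  ok
CALL vault scribe[p: /jarecri/pre; c: hurako]
RET  created
CALL registry tallyup[]
RET  2
CALL cruncher raiseby[x: ~it]
RET  2
CALL registry record[k: plap; v: ~it]
RET  nil
CALL cruncher tell[]
RET  2
CALL cruncher start[x: 20]
RET  20

Answer: {drehil/, flolu/, jarecri/, jarecri/pre=hurako, snisne=me}


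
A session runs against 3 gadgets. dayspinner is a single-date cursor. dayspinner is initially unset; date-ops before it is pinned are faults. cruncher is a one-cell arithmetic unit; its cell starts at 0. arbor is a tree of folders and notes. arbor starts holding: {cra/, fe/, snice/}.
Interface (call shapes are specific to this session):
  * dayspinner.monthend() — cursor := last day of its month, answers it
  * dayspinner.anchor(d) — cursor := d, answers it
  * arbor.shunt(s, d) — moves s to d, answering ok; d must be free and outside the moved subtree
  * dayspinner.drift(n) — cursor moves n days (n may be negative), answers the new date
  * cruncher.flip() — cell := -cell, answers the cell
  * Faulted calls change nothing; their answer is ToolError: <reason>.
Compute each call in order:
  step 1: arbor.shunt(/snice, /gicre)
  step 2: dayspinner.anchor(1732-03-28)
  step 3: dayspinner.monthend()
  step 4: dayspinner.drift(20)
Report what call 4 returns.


// arbor.shunt(s='/snice', d='/gicre') -> ok
// dayspinner.anchor(d='1732-03-28') -> 1732-03-28
// dayspinner.monthend() -> 1732-03-31
// dayspinner.drift(n='20') -> 1732-04-20

Answer: 1732-04-20


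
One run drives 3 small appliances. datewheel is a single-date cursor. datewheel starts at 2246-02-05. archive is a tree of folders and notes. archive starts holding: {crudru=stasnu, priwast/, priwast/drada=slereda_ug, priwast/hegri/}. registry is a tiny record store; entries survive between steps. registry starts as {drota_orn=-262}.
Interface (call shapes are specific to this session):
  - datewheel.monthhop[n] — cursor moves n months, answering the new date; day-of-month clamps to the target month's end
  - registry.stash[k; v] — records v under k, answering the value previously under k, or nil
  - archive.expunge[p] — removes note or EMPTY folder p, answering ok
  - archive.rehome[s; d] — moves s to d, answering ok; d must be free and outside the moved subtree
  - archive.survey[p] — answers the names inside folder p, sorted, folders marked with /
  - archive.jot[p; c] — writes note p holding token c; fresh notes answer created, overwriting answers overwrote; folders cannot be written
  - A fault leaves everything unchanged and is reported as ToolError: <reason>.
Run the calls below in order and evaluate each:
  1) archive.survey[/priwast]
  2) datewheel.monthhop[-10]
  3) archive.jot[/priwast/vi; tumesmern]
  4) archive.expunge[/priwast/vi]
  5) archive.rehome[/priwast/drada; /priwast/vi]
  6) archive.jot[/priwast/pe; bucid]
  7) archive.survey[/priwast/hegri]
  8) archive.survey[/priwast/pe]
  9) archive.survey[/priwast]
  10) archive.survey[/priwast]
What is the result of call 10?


$ archive.survey p=/priwast
= [drada, hegri/]
$ datewheel.monthhop n=-10
= 2245-04-05
$ archive.jot p=/priwast/vi c=tumesmern
= created
$ archive.expunge p=/priwast/vi
= ok
$ archive.rehome s=/priwast/drada d=/priwast/vi
= ok
$ archive.jot p=/priwast/pe c=bucid
= created
$ archive.survey p=/priwast/hegri
= []
$ archive.survey p=/priwast/pe
= ToolError: not a directory
$ archive.survey p=/priwast
= [hegri/, pe, vi]
$ archive.survey p=/priwast
= [hegri/, pe, vi]

Answer: [hegri/, pe, vi]


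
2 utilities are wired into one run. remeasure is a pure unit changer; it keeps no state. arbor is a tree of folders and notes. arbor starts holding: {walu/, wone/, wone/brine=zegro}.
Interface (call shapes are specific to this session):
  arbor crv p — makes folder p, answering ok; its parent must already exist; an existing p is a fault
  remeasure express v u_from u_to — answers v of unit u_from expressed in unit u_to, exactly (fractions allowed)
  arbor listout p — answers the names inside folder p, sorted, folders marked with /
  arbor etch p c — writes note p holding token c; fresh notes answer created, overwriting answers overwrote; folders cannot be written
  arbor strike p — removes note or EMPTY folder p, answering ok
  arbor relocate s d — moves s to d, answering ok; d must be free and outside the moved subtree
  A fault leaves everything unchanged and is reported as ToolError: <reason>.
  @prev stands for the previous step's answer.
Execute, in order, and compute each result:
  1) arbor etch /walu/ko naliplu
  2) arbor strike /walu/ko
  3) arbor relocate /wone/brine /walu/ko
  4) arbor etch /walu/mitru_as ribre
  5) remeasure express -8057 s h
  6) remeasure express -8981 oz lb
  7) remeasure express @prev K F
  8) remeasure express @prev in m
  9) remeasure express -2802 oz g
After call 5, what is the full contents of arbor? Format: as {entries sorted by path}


Answer: {walu/, walu/ko=zegro, walu/mitru_as=ribre, wone/}

Derivation:
Now I run arbor etch on p: /walu/ko, c: naliplu: created.
I use arbor strike on p: /walu/ko, and observe ok.
I use arbor relocate on s: /wone/brine, d: /walu/ko, → ok.
I call arbor etch on p: /walu/mitru_as, c: ribre, and observe created.
Now I run remeasure express on v: -8057, u_from: s, u_to: h, yielding -8057/3600.
I run remeasure express on v: -8981, u_from: oz, u_to: lb: -8981/16.
I run remeasure express on v: @prev, u_from: K, u_to: F, — result: -588013/400.
Next I call remeasure express on v: @prev, u_from: in, u_to: m, yielding -74677651/2000000.
Then remeasure express on v: -2802, u_from: oz, u_to: g, → -63548291037/800000.


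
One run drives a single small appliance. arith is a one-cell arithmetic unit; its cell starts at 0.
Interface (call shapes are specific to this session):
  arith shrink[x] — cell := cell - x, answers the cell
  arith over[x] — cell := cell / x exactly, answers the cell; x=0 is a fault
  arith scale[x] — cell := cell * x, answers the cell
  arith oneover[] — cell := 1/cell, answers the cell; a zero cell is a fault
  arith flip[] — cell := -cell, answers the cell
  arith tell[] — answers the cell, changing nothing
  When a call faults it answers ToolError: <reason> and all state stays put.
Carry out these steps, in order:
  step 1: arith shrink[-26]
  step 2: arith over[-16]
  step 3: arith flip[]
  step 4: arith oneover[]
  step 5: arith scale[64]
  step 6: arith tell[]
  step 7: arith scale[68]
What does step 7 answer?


Answer: 34816/13

Derivation:
I use arith shrink using x=-26, yielding 26.
I try arith over using x=-16, giving -13/8.
Next I call arith flip, — result: 13/8.
I run arith oneover(), — result: 8/13.
I run arith scale using x=64, and get 512/13.
I use arith tell, giving 512/13.
Calling arith scale using x=68, which returns 34816/13.


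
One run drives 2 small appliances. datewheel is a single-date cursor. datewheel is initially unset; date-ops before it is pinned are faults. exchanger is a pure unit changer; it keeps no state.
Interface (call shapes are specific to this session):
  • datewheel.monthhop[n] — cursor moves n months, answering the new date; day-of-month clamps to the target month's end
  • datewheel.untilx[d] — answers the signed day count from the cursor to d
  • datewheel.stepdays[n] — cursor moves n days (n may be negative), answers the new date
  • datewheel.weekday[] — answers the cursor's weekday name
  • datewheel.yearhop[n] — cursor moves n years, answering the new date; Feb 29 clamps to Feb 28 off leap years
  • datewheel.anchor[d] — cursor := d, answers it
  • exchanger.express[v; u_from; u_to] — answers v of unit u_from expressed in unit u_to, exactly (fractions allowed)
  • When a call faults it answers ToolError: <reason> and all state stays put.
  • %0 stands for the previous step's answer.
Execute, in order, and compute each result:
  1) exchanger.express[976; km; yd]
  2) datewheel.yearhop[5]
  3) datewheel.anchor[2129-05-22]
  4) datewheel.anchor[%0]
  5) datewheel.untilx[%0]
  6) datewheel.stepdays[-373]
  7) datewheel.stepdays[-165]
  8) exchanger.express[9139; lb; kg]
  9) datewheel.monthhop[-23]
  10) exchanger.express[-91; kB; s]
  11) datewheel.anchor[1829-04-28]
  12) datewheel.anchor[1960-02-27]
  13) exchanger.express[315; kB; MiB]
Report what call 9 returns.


Answer: 2126-01-01

Derivation:
# 1. exchanger.express(v: 976, u_from: km, u_to: yd) : 1220000000/1143
# 2. datewheel.yearhop(n: 5) : ToolError: no date set
# 3. datewheel.anchor(d: 2129-05-22) : 2129-05-22
# 4. datewheel.anchor(d: %0) : 2129-05-22
# 5. datewheel.untilx(d: %0) : 0
# 6. datewheel.stepdays(n: -373) : 2128-05-14
# 7. datewheel.stepdays(n: -165) : 2127-12-01
# 8. exchanger.express(v: 9139, u_from: lb, u_to: kg) : 414538066943/100000000
# 9. datewheel.monthhop(n: -23) : 2126-01-01
# 10. exchanger.express(v: -91, u_from: kB, u_to: s) : ToolError: incompatible units
# 11. datewheel.anchor(d: 1829-04-28) : 1829-04-28
# 12. datewheel.anchor(d: 1960-02-27) : 1960-02-27
# 13. exchanger.express(v: 315, u_from: kB, u_to: MiB) : 39375/131072


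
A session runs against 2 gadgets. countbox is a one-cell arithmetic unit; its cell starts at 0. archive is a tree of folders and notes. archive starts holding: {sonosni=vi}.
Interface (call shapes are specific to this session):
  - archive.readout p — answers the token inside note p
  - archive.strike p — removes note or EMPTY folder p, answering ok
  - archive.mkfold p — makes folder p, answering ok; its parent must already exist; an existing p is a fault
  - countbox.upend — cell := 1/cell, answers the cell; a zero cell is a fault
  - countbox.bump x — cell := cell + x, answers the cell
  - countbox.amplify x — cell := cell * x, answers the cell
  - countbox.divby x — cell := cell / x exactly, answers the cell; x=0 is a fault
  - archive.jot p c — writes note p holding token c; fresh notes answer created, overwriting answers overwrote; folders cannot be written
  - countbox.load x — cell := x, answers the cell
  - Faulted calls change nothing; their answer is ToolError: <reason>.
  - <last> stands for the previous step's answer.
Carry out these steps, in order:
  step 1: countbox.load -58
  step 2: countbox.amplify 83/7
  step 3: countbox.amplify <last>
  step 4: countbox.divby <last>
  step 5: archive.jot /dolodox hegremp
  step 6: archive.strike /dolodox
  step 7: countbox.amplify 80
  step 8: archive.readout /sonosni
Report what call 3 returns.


Answer: 23174596/49

Derivation:
# countbox.load(x='-58') => -58
# countbox.amplify(x='83/7') => -4814/7
# countbox.amplify(x='<last>') => 23174596/49
# countbox.divby(x='<last>') => 1
# archive.jot(p='/dolodox', c='hegremp') => created
# archive.strike(p='/dolodox') => ok
# countbox.amplify(x='80') => 80
# archive.readout(p='/sonosni') => vi


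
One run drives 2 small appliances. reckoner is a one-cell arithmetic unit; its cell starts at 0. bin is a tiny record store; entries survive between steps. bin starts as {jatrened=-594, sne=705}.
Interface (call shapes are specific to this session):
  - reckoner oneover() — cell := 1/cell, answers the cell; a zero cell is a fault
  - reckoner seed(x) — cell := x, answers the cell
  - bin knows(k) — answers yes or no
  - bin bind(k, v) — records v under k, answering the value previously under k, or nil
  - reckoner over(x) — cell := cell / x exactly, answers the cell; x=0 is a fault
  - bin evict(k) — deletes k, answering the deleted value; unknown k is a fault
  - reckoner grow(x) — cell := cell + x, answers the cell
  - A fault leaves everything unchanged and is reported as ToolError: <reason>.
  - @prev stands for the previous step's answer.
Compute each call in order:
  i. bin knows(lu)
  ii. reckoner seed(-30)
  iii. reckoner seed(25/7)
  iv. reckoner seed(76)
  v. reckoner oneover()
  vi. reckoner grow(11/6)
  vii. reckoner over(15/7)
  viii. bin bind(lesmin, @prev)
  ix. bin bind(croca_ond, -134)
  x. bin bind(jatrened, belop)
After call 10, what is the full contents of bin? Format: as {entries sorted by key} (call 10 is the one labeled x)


-> bin knows(k: lu)
<- no
-> reckoner seed(x: -30)
<- -30
-> reckoner seed(x: 25/7)
<- 25/7
-> reckoner seed(x: 76)
<- 76
-> reckoner oneover()
<- 1/76
-> reckoner grow(x: 11/6)
<- 421/228
-> reckoner over(x: 15/7)
<- 2947/3420
-> bin bind(k: lesmin, v: @prev)
<- nil
-> bin bind(k: croca_ond, v: -134)
<- nil
-> bin bind(k: jatrened, v: belop)
<- -594

Answer: {croca_ond=-134, jatrened=belop, lesmin=2947/3420, sne=705}


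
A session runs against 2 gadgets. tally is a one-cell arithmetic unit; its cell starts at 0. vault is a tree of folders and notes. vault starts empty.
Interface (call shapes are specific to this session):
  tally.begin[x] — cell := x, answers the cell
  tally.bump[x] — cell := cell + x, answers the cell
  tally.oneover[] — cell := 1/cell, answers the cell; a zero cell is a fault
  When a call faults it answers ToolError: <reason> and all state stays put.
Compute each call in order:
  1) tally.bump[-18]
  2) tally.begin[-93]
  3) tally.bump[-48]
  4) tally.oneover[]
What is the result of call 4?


Answer: -1/141

Derivation:
% 1. tally.bump(-18) == -18
% 2. tally.begin(-93) == -93
% 3. tally.bump(-48) == -141
% 4. tally.oneover() == -1/141


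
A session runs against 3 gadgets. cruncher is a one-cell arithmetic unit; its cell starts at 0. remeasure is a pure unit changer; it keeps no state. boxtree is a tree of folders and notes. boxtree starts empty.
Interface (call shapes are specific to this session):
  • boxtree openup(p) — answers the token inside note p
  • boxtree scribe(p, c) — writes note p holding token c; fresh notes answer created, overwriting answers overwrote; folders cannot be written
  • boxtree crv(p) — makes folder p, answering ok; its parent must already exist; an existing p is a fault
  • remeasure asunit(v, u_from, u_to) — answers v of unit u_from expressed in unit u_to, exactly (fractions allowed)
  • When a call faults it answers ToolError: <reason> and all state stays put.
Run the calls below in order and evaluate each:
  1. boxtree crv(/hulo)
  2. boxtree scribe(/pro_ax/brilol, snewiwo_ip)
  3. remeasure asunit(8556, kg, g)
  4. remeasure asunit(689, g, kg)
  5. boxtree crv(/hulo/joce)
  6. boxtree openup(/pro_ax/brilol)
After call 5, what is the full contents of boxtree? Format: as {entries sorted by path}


Answer: {hulo/, hulo/joce/}

Derivation:
# boxtree crv(p: /hulo) -> ok
# boxtree scribe(p: /pro_ax/brilol, c: snewiwo_ip) -> ToolError: no parent
# remeasure asunit(v: 8556, u_from: kg, u_to: g) -> 8556000
# remeasure asunit(v: 689, u_from: g, u_to: kg) -> 689/1000
# boxtree crv(p: /hulo/joce) -> ok
# boxtree openup(p: /pro_ax/brilol) -> ToolError: not found


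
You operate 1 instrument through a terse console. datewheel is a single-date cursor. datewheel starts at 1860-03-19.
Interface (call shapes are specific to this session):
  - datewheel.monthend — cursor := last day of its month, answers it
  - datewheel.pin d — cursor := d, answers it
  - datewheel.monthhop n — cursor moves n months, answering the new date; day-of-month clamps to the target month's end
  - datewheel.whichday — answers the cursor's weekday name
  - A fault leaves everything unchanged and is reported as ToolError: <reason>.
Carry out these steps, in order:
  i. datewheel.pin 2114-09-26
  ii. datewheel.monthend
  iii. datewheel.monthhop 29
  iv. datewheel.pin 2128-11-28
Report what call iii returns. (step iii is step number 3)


! pin(2114-09-26) == 2114-09-26
! monthend() == 2114-09-30
! monthhop(29) == 2117-02-28
! pin(2128-11-28) == 2128-11-28

Answer: 2117-02-28


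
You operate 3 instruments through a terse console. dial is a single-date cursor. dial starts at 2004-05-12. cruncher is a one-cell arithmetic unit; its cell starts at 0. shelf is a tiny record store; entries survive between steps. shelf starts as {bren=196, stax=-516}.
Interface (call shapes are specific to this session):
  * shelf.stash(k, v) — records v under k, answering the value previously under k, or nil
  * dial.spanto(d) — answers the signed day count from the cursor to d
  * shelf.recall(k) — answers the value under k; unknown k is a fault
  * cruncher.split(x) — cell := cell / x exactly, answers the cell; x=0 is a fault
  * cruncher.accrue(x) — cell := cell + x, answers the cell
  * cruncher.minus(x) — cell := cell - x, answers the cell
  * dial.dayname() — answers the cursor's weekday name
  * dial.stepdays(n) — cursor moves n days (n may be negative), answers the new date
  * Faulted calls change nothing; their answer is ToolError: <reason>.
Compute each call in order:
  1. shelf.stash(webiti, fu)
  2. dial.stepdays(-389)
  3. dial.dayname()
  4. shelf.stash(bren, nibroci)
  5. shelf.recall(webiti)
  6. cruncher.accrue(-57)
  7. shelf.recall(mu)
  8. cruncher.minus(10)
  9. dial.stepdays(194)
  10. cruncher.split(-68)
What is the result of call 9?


Answer: 2003-10-30

Derivation:
·→ shelf.stash(k: webiti, v: fu)
·← nil
·→ dial.stepdays(n: -389)
·← 2003-04-19
·→ dial.dayname()
·← Saturday
·→ shelf.stash(k: bren, v: nibroci)
·← 196
·→ shelf.recall(k: webiti)
·← fu
·→ cruncher.accrue(x: -57)
·← -57
·→ shelf.recall(k: mu)
·← ToolError: no such key mu
·→ cruncher.minus(x: 10)
·← -67
·→ dial.stepdays(n: 194)
·← 2003-10-30
·→ cruncher.split(x: -68)
·← 67/68


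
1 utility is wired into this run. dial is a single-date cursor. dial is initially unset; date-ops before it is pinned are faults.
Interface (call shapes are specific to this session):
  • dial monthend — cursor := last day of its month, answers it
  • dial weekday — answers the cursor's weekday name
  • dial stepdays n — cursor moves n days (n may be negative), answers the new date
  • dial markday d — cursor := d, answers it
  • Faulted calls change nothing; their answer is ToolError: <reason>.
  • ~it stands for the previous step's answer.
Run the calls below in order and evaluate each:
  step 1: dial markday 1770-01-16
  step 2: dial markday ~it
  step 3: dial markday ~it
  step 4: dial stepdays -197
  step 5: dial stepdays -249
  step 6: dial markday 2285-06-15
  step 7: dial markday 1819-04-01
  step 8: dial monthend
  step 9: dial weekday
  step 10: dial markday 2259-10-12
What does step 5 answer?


Answer: 1768-10-27

Derivation:
-- 1. dial markday(d='1770-01-16') ~> 1770-01-16
-- 2. dial markday(d='~it') ~> 1770-01-16
-- 3. dial markday(d='~it') ~> 1770-01-16
-- 4. dial stepdays(n='-197') ~> 1769-07-03
-- 5. dial stepdays(n='-249') ~> 1768-10-27
-- 6. dial markday(d='2285-06-15') ~> 2285-06-15
-- 7. dial markday(d='1819-04-01') ~> 1819-04-01
-- 8. dial monthend() ~> 1819-04-30
-- 9. dial weekday() ~> Friday
-- 10. dial markday(d='2259-10-12') ~> 2259-10-12


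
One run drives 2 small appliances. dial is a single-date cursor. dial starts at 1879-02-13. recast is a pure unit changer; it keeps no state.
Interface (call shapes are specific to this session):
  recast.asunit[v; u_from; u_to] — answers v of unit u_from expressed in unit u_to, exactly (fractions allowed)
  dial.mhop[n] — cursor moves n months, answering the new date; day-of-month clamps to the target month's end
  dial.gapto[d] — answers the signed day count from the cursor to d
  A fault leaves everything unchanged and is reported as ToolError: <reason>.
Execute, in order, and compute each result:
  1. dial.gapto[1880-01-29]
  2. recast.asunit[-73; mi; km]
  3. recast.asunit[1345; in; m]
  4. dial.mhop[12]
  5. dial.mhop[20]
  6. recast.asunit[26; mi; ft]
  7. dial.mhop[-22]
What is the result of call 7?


Answer: 1879-12-13

Derivation:
CALL dial.gapto[d: 1880-01-29]
RET  350
CALL recast.asunit[v: -73; u_from: mi; u_to: km]
RET  -1835658/15625
CALL recast.asunit[v: 1345; u_from: in; u_to: m]
RET  34163/1000
CALL dial.mhop[n: 12]
RET  1880-02-13
CALL dial.mhop[n: 20]
RET  1881-10-13
CALL recast.asunit[v: 26; u_from: mi; u_to: ft]
RET  137280
CALL dial.mhop[n: -22]
RET  1879-12-13


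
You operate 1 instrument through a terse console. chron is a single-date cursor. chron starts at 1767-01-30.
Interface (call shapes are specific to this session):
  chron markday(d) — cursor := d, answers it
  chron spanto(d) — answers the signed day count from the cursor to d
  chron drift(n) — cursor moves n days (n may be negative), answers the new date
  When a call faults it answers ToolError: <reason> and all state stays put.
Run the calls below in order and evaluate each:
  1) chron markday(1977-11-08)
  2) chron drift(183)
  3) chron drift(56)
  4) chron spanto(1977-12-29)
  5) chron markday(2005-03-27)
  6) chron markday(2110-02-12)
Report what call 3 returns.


Answer: 1978-07-05

Derivation:
Do: chron markday[d='1977-11-08']
See: 1977-11-08
Do: chron drift[n='183']
See: 1978-05-10
Do: chron drift[n='56']
See: 1978-07-05
Do: chron spanto[d='1977-12-29']
See: -188
Do: chron markday[d='2005-03-27']
See: 2005-03-27
Do: chron markday[d='2110-02-12']
See: 2110-02-12


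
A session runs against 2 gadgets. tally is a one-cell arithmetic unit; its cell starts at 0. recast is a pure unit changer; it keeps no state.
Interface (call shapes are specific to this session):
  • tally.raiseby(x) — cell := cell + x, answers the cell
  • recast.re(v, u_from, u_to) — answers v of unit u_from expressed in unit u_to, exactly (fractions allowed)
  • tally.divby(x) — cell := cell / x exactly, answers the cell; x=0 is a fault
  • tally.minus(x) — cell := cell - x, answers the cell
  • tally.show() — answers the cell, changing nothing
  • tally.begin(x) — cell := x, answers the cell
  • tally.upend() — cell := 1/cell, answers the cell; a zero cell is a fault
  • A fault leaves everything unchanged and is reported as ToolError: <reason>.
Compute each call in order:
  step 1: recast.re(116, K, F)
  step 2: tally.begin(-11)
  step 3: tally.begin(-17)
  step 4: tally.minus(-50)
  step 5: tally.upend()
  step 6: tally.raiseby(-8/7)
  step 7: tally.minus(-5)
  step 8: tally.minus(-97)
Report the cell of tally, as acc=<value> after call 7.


Answer: acc=898/231

Derivation:
·→ re(116, K, F)
·← -25087/100
·→ begin(-11)
·← -11
·→ begin(-17)
·← -17
·→ minus(-50)
·← 33
·→ upend()
·← 1/33
·→ raiseby(-8/7)
·← -257/231
·→ minus(-5)
·← 898/231
·→ minus(-97)
·← 23305/231


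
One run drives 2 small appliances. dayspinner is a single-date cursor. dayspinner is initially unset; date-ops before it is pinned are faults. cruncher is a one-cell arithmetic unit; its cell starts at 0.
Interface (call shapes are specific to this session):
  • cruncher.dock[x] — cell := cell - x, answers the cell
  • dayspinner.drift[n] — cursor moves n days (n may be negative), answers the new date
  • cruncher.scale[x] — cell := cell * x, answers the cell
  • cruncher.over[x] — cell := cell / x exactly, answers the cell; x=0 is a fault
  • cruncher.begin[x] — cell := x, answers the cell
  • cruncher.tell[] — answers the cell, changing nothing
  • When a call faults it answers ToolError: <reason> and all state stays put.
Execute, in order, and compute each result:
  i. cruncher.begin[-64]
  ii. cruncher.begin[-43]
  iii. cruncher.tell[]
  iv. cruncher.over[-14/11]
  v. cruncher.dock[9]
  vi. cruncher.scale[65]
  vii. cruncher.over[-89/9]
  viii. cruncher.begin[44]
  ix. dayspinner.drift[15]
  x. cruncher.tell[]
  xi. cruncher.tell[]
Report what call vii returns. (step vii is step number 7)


I use begin on x→-64, giving -64.
I use begin on x→-43, and observe -43.
Using tell, yielding -43.
I call over on x→-14/11, → 473/14.
Then dock on x→9, giving 347/14.
I call scale on x→65, — result: 22555/14.
I use over on x→-89/9, giving -202995/1246.
Now I run begin on x→44, giving 44.
Next I call drift on n→15: ToolError: no date set.
I use tell, — result: 44.
I invoke tell(), giving 44.

Answer: -202995/1246


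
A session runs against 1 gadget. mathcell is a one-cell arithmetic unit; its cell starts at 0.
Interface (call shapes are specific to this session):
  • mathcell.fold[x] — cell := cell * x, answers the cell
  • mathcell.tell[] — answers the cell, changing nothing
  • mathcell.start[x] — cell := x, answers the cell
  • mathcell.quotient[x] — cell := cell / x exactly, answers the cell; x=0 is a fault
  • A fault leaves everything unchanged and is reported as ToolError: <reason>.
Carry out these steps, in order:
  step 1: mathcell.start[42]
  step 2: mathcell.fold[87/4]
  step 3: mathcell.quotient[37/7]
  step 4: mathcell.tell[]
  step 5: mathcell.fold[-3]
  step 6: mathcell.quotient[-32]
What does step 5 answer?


Answer: -38367/74

Derivation:
Do: mathcell.start[x=42]
See: 42
Do: mathcell.fold[x=87/4]
See: 1827/2
Do: mathcell.quotient[x=37/7]
See: 12789/74
Do: mathcell.tell[]
See: 12789/74
Do: mathcell.fold[x=-3]
See: -38367/74
Do: mathcell.quotient[x=-32]
See: 38367/2368


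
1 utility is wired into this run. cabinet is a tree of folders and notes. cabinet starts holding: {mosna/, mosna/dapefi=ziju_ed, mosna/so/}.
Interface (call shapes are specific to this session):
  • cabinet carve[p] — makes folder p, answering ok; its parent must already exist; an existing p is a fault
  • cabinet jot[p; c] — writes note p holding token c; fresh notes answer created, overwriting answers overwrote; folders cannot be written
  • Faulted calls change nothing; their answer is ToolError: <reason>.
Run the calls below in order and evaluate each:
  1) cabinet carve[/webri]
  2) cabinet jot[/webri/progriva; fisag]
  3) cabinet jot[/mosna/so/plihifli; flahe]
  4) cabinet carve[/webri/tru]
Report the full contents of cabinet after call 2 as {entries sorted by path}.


Answer: {mosna/, mosna/dapefi=ziju_ed, mosna/so/, webri/, webri/progriva=fisag}

Derivation:
==> cabinet carve(p='/webri')
<== ok
==> cabinet jot(p='/webri/progriva', c='fisag')
<== created
==> cabinet jot(p='/mosna/so/plihifli', c='flahe')
<== created
==> cabinet carve(p='/webri/tru')
<== ok


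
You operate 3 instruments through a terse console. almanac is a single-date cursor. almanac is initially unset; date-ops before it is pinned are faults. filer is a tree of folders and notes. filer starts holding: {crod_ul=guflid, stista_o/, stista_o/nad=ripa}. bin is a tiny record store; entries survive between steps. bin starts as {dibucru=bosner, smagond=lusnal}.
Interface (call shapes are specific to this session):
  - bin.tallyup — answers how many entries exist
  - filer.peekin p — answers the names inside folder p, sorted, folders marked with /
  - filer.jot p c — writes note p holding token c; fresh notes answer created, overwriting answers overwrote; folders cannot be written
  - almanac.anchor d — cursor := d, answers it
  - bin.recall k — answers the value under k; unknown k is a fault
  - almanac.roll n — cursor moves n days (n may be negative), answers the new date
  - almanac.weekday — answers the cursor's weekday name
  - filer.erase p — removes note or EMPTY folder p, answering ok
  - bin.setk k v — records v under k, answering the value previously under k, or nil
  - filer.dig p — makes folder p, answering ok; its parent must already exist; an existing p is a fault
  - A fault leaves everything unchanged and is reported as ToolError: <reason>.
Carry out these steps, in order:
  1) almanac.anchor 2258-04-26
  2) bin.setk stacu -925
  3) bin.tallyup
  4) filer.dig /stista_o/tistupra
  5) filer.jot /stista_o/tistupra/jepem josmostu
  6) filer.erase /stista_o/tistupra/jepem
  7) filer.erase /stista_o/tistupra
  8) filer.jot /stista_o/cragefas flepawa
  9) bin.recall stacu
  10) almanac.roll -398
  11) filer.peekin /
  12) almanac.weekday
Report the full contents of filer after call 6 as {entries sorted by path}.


I call almanac.anchor(d→2258-04-26), — result: 2258-04-26.
I run bin.setk(k→stacu, v→-925), — result: nil.
I call bin.tallyup: 3.
I try filer.dig(p→/stista_o/tistupra), yielding ok.
I invoke filer.jot(p→/stista_o/tistupra/jepem, c→josmostu), yielding created.
Using filer.erase(p→/stista_o/tistupra/jepem), which returns ok.
I try filer.erase(p→/stista_o/tistupra), and get ok.
I use filer.jot(p→/stista_o/cragefas, c→flepawa), → created.
I call bin.recall(k→stacu), and see -925.
I use almanac.roll(n→-398), giving 2257-03-24.
Then filer.peekin(p→/), and get [crod_ul, stista_o/].
Now I run almanac.weekday, which returns Tuesday.

Answer: {crod_ul=guflid, stista_o/, stista_o/nad=ripa, stista_o/tistupra/}


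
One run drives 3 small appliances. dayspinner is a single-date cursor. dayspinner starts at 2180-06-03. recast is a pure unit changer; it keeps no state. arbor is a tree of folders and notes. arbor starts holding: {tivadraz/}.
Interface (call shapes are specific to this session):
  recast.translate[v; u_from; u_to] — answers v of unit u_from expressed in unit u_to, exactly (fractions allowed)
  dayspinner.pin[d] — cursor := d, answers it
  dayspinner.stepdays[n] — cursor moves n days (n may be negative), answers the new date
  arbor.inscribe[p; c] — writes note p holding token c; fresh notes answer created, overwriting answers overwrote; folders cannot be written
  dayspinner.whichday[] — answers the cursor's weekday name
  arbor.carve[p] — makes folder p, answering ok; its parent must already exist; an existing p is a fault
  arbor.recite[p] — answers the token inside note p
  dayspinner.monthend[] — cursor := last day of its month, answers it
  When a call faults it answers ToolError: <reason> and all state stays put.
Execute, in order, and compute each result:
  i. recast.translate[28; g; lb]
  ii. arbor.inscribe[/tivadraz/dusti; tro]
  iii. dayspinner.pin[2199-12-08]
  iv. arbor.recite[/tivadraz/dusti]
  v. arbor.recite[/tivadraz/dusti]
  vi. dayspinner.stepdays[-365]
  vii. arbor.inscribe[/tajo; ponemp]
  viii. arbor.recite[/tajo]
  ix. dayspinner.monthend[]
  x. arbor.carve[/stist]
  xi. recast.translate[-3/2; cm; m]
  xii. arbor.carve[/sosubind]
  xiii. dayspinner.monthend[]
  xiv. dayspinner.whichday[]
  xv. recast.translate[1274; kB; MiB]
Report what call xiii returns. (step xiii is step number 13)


-- 1. translate(v='28', u_from='g', u_to='lb') : 400000/6479891
-- 2. inscribe(p='/tivadraz/dusti', c='tro') : created
-- 3. pin(d='2199-12-08') : 2199-12-08
-- 4. recite(p='/tivadraz/dusti') : tro
-- 5. recite(p='/tivadraz/dusti') : tro
-- 6. stepdays(n='-365') : 2198-12-08
-- 7. inscribe(p='/tajo', c='ponemp') : created
-- 8. recite(p='/tajo') : ponemp
-- 9. monthend() : 2198-12-31
-- 10. carve(p='/stist') : ok
-- 11. translate(v='-3/2', u_from='cm', u_to='m') : -3/200
-- 12. carve(p='/sosubind') : ok
-- 13. monthend() : 2198-12-31
-- 14. whichday() : Monday
-- 15. translate(v='1274', u_from='kB', u_to='MiB') : 79625/65536

Answer: 2198-12-31


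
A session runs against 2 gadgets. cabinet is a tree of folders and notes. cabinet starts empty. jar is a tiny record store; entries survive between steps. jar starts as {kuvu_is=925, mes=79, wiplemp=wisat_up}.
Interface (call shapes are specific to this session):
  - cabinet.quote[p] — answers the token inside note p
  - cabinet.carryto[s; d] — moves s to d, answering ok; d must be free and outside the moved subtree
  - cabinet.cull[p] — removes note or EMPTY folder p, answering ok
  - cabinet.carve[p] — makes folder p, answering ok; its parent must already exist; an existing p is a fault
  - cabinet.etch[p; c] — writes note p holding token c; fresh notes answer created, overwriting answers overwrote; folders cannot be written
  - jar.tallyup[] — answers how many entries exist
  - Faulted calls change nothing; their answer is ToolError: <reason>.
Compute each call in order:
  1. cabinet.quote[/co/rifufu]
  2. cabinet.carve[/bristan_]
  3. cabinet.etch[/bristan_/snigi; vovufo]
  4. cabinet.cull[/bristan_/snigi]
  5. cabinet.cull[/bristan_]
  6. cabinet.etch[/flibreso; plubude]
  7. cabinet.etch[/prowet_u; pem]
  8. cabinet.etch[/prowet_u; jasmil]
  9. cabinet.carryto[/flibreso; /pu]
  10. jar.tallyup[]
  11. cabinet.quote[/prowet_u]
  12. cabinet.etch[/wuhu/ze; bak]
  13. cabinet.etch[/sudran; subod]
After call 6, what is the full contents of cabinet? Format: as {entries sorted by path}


Answer: {flibreso=plubude}

Derivation:
Now I run quote on p='/co/rifufu', giving ToolError: not found.
Next I call carve on p='/bristan_', giving ok.
Then etch on p='/bristan_/snigi', c='vovufo', and observe created.
I invoke cull on p='/bristan_/snigi', giving ok.
Next I call cull on p='/bristan_', and observe ok.
I call etch on p='/flibreso', c='plubude', — result: created.
Next I call etch on p='/prowet_u', c='pem', yielding created.
I invoke etch on p='/prowet_u', c='jasmil', giving overwrote.
Now I run carryto on s='/flibreso', d='/pu', giving ok.
I run tallyup, — result: 3.
Now I run quote on p='/prowet_u', and get jasmil.
I use etch on p='/wuhu/ze', c='bak', and see ToolError: no parent.
Now I run etch on p='/sudran', c='subod', and get created.
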